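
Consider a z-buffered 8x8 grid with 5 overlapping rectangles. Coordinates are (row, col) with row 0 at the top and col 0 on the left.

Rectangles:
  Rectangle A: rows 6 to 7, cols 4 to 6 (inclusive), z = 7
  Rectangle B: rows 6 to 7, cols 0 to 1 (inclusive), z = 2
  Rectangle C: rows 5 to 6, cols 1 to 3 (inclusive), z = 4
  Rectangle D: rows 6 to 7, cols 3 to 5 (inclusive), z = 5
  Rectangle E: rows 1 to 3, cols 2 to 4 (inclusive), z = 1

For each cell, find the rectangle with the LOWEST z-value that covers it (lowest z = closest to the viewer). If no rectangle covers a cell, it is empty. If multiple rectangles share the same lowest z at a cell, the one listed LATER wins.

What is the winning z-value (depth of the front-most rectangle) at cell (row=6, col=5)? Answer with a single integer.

Answer: 5

Derivation:
Check cell (6,5):
  A: rows 6-7 cols 4-6 z=7 -> covers; best now A (z=7)
  B: rows 6-7 cols 0-1 -> outside (col miss)
  C: rows 5-6 cols 1-3 -> outside (col miss)
  D: rows 6-7 cols 3-5 z=5 -> covers; best now D (z=5)
  E: rows 1-3 cols 2-4 -> outside (row miss)
Winner: D at z=5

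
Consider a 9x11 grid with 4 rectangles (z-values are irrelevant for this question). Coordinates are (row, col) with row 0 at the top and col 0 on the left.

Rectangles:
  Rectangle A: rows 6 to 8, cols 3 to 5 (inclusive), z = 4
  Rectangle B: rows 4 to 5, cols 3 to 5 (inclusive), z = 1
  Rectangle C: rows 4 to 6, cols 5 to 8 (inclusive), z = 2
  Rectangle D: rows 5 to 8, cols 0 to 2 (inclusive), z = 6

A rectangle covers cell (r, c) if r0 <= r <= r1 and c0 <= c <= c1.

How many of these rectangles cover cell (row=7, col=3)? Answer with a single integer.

Check cell (7,3):
  A: rows 6-8 cols 3-5 -> covers
  B: rows 4-5 cols 3-5 -> outside (row miss)
  C: rows 4-6 cols 5-8 -> outside (row miss)
  D: rows 5-8 cols 0-2 -> outside (col miss)
Count covering = 1

Answer: 1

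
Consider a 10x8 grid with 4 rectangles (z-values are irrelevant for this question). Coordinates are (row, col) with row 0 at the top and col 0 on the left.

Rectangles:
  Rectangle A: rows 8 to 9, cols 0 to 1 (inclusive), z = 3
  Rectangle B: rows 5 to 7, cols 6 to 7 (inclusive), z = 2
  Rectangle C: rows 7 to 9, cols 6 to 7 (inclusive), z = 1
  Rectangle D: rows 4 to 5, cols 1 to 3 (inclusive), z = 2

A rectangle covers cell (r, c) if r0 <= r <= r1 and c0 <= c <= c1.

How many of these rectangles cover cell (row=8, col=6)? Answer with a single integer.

Answer: 1

Derivation:
Check cell (8,6):
  A: rows 8-9 cols 0-1 -> outside (col miss)
  B: rows 5-7 cols 6-7 -> outside (row miss)
  C: rows 7-9 cols 6-7 -> covers
  D: rows 4-5 cols 1-3 -> outside (row miss)
Count covering = 1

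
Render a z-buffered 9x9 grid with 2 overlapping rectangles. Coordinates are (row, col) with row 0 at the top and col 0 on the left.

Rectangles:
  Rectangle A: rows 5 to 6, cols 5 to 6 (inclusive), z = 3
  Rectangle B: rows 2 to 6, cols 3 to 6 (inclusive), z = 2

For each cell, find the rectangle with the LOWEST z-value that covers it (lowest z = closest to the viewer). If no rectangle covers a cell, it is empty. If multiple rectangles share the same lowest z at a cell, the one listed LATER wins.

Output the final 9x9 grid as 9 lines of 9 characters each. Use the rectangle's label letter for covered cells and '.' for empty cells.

.........
.........
...BBBB..
...BBBB..
...BBBB..
...BBBB..
...BBBB..
.........
.........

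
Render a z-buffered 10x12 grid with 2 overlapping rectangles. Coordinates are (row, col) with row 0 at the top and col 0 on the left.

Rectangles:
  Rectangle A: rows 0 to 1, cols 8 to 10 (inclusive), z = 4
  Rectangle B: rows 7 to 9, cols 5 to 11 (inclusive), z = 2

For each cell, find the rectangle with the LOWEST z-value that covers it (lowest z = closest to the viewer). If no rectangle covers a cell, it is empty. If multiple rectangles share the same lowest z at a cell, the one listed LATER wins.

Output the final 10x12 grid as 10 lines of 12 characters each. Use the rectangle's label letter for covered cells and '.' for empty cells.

........AAA.
........AAA.
............
............
............
............
............
.....BBBBBBB
.....BBBBBBB
.....BBBBBBB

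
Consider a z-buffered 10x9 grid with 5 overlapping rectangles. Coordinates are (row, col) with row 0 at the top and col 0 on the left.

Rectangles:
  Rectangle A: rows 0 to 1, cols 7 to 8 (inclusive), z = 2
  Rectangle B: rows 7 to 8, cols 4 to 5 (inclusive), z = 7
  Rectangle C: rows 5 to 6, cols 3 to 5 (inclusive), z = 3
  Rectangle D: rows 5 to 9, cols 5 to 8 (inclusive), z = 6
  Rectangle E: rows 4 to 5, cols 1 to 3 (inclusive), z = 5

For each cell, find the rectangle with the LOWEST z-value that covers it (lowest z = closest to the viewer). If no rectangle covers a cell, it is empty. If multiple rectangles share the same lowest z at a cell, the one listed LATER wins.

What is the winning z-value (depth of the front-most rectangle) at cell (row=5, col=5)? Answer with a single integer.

Answer: 3

Derivation:
Check cell (5,5):
  A: rows 0-1 cols 7-8 -> outside (row miss)
  B: rows 7-8 cols 4-5 -> outside (row miss)
  C: rows 5-6 cols 3-5 z=3 -> covers; best now C (z=3)
  D: rows 5-9 cols 5-8 z=6 -> covers; best now C (z=3)
  E: rows 4-5 cols 1-3 -> outside (col miss)
Winner: C at z=3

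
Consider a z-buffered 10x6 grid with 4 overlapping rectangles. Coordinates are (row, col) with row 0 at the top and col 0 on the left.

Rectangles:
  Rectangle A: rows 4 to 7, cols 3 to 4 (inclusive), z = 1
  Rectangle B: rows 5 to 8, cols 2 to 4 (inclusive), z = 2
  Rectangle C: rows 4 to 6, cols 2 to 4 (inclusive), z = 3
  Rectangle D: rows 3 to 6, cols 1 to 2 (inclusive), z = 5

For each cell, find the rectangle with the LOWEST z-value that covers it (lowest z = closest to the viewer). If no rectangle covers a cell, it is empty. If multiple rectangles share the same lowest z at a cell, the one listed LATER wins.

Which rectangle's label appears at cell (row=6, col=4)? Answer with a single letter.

Check cell (6,4):
  A: rows 4-7 cols 3-4 z=1 -> covers; best now A (z=1)
  B: rows 5-8 cols 2-4 z=2 -> covers; best now A (z=1)
  C: rows 4-6 cols 2-4 z=3 -> covers; best now A (z=1)
  D: rows 3-6 cols 1-2 -> outside (col miss)
Winner: A at z=1

Answer: A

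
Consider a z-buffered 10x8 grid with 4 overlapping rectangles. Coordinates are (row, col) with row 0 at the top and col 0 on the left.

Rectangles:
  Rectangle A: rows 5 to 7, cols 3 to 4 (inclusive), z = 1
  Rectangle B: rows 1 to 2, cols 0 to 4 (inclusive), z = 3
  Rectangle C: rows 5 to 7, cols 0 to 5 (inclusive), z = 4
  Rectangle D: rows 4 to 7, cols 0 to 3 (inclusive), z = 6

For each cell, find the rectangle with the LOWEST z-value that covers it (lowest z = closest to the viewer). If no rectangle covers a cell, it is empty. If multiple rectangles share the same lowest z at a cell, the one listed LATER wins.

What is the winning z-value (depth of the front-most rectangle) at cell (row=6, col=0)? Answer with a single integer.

Answer: 4

Derivation:
Check cell (6,0):
  A: rows 5-7 cols 3-4 -> outside (col miss)
  B: rows 1-2 cols 0-4 -> outside (row miss)
  C: rows 5-7 cols 0-5 z=4 -> covers; best now C (z=4)
  D: rows 4-7 cols 0-3 z=6 -> covers; best now C (z=4)
Winner: C at z=4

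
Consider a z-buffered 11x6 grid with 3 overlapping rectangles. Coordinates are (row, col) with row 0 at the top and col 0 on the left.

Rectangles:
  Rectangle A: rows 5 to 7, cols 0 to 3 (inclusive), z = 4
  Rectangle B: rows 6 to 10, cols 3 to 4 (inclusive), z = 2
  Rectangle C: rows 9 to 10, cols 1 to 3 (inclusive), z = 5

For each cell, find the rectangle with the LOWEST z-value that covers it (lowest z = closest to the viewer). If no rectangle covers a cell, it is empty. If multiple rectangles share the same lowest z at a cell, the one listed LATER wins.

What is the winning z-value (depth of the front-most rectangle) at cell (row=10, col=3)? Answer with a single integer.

Answer: 2

Derivation:
Check cell (10,3):
  A: rows 5-7 cols 0-3 -> outside (row miss)
  B: rows 6-10 cols 3-4 z=2 -> covers; best now B (z=2)
  C: rows 9-10 cols 1-3 z=5 -> covers; best now B (z=2)
Winner: B at z=2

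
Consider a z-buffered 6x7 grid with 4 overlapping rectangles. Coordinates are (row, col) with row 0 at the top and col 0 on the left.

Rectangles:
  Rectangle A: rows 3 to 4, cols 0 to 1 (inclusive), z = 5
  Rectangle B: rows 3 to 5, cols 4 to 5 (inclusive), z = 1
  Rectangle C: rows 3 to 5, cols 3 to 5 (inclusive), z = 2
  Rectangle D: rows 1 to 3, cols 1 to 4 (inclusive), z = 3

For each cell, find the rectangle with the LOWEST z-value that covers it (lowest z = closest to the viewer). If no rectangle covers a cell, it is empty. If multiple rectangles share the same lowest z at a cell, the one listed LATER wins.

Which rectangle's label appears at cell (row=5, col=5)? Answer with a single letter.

Answer: B

Derivation:
Check cell (5,5):
  A: rows 3-4 cols 0-1 -> outside (row miss)
  B: rows 3-5 cols 4-5 z=1 -> covers; best now B (z=1)
  C: rows 3-5 cols 3-5 z=2 -> covers; best now B (z=1)
  D: rows 1-3 cols 1-4 -> outside (row miss)
Winner: B at z=1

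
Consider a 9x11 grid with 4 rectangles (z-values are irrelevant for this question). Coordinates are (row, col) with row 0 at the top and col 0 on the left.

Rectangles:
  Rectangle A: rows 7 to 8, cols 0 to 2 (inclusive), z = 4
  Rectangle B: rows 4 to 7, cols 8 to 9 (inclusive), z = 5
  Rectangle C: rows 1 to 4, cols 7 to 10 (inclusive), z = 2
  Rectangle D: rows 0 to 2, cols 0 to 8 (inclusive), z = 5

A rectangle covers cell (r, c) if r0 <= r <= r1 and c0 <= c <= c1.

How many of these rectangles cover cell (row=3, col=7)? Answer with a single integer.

Check cell (3,7):
  A: rows 7-8 cols 0-2 -> outside (row miss)
  B: rows 4-7 cols 8-9 -> outside (row miss)
  C: rows 1-4 cols 7-10 -> covers
  D: rows 0-2 cols 0-8 -> outside (row miss)
Count covering = 1

Answer: 1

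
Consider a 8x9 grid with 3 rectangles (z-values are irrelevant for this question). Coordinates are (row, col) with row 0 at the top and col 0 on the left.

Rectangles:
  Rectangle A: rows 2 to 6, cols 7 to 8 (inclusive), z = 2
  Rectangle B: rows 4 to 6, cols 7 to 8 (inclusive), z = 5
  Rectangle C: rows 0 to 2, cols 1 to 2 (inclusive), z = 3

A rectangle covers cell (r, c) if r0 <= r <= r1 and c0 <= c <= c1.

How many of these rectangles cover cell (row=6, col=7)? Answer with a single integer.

Answer: 2

Derivation:
Check cell (6,7):
  A: rows 2-6 cols 7-8 -> covers
  B: rows 4-6 cols 7-8 -> covers
  C: rows 0-2 cols 1-2 -> outside (row miss)
Count covering = 2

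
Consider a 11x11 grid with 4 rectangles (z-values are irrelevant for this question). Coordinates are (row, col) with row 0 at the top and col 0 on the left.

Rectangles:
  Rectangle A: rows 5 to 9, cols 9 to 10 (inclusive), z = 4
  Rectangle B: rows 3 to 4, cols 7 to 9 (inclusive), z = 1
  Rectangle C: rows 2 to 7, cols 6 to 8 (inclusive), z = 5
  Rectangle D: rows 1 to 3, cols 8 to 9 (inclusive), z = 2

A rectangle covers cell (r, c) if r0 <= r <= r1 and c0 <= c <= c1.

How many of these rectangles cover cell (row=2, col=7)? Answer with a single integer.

Check cell (2,7):
  A: rows 5-9 cols 9-10 -> outside (row miss)
  B: rows 3-4 cols 7-9 -> outside (row miss)
  C: rows 2-7 cols 6-8 -> covers
  D: rows 1-3 cols 8-9 -> outside (col miss)
Count covering = 1

Answer: 1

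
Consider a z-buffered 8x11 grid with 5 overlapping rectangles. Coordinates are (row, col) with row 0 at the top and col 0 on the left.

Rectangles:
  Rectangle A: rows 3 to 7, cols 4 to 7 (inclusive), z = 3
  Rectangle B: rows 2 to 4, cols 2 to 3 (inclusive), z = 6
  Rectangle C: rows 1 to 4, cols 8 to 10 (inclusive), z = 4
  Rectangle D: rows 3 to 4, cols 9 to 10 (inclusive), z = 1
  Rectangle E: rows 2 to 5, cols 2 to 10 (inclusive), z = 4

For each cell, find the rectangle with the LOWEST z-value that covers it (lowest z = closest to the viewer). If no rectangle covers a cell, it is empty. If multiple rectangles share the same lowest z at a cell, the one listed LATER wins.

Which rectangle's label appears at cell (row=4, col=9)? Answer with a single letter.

Answer: D

Derivation:
Check cell (4,9):
  A: rows 3-7 cols 4-7 -> outside (col miss)
  B: rows 2-4 cols 2-3 -> outside (col miss)
  C: rows 1-4 cols 8-10 z=4 -> covers; best now C (z=4)
  D: rows 3-4 cols 9-10 z=1 -> covers; best now D (z=1)
  E: rows 2-5 cols 2-10 z=4 -> covers; best now D (z=1)
Winner: D at z=1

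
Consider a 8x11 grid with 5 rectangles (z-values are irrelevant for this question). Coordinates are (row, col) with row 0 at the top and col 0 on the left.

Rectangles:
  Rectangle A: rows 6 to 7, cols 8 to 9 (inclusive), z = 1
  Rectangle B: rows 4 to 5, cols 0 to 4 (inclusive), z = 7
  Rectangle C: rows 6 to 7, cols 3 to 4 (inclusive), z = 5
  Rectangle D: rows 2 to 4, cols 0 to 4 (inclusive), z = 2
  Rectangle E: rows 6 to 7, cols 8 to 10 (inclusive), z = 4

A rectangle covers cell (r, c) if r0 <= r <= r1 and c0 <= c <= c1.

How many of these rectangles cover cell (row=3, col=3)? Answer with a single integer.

Answer: 1

Derivation:
Check cell (3,3):
  A: rows 6-7 cols 8-9 -> outside (row miss)
  B: rows 4-5 cols 0-4 -> outside (row miss)
  C: rows 6-7 cols 3-4 -> outside (row miss)
  D: rows 2-4 cols 0-4 -> covers
  E: rows 6-7 cols 8-10 -> outside (row miss)
Count covering = 1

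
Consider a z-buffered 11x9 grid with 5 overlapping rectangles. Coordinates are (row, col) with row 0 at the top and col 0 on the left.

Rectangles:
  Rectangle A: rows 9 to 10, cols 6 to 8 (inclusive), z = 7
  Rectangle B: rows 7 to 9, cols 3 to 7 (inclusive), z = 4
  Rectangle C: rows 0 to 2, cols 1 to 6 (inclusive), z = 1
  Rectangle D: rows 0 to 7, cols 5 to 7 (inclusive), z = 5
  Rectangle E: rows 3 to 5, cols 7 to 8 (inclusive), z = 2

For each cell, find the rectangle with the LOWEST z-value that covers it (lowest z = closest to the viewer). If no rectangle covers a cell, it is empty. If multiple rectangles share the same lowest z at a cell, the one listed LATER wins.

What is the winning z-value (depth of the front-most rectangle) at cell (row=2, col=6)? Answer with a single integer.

Answer: 1

Derivation:
Check cell (2,6):
  A: rows 9-10 cols 6-8 -> outside (row miss)
  B: rows 7-9 cols 3-7 -> outside (row miss)
  C: rows 0-2 cols 1-6 z=1 -> covers; best now C (z=1)
  D: rows 0-7 cols 5-7 z=5 -> covers; best now C (z=1)
  E: rows 3-5 cols 7-8 -> outside (row miss)
Winner: C at z=1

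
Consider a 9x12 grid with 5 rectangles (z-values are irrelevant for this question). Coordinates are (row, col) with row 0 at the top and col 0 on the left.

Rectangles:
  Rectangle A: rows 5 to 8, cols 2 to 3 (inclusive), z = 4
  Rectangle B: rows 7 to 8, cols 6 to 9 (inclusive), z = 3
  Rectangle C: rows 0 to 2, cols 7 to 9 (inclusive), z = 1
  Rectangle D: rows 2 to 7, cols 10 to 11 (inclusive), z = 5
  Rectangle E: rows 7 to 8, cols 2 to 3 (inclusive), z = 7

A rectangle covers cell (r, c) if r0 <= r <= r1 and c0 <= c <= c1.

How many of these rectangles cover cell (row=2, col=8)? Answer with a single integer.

Check cell (2,8):
  A: rows 5-8 cols 2-3 -> outside (row miss)
  B: rows 7-8 cols 6-9 -> outside (row miss)
  C: rows 0-2 cols 7-9 -> covers
  D: rows 2-7 cols 10-11 -> outside (col miss)
  E: rows 7-8 cols 2-3 -> outside (row miss)
Count covering = 1

Answer: 1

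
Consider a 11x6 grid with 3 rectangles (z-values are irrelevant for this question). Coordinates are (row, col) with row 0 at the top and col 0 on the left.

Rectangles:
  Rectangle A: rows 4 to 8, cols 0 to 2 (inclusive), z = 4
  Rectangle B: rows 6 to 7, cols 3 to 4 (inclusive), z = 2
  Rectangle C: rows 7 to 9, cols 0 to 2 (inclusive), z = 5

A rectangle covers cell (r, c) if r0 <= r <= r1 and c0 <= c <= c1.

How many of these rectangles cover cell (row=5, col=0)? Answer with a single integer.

Answer: 1

Derivation:
Check cell (5,0):
  A: rows 4-8 cols 0-2 -> covers
  B: rows 6-7 cols 3-4 -> outside (row miss)
  C: rows 7-9 cols 0-2 -> outside (row miss)
Count covering = 1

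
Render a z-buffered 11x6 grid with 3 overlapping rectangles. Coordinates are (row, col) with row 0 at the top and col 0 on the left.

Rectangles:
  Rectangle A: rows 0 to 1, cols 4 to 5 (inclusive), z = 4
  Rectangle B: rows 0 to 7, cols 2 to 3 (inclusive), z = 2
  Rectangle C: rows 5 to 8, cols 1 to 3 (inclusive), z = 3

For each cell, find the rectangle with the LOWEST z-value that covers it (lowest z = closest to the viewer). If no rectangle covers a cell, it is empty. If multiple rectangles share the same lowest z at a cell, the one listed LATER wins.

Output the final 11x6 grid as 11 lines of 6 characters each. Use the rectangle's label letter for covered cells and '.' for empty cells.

..BBAA
..BBAA
..BB..
..BB..
..BB..
.CBB..
.CBB..
.CBB..
.CCC..
......
......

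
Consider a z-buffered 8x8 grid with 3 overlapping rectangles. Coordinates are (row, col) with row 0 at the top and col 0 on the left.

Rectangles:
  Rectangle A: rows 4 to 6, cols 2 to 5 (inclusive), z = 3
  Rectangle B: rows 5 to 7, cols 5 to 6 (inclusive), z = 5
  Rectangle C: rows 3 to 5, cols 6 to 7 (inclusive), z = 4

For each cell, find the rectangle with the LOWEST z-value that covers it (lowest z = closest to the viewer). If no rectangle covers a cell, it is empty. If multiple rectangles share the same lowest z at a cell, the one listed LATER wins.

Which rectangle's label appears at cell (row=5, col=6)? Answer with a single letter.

Check cell (5,6):
  A: rows 4-6 cols 2-5 -> outside (col miss)
  B: rows 5-7 cols 5-6 z=5 -> covers; best now B (z=5)
  C: rows 3-5 cols 6-7 z=4 -> covers; best now C (z=4)
Winner: C at z=4

Answer: C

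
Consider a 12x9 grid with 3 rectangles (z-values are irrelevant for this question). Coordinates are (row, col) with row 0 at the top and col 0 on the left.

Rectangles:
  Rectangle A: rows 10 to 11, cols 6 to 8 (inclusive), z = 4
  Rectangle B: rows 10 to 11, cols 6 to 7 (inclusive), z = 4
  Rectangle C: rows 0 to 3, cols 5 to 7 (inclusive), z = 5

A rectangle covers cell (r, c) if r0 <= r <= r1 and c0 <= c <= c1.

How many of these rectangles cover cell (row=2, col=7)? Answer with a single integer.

Check cell (2,7):
  A: rows 10-11 cols 6-8 -> outside (row miss)
  B: rows 10-11 cols 6-7 -> outside (row miss)
  C: rows 0-3 cols 5-7 -> covers
Count covering = 1

Answer: 1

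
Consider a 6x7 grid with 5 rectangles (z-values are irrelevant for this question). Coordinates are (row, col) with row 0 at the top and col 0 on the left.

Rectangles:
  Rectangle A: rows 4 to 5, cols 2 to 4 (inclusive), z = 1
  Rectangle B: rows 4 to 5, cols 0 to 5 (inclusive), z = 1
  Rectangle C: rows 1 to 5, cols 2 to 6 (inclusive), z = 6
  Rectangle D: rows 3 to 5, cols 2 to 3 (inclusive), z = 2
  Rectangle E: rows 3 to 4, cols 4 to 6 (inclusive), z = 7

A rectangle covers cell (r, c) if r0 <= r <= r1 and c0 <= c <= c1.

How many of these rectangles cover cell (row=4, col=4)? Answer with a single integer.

Answer: 4

Derivation:
Check cell (4,4):
  A: rows 4-5 cols 2-4 -> covers
  B: rows 4-5 cols 0-5 -> covers
  C: rows 1-5 cols 2-6 -> covers
  D: rows 3-5 cols 2-3 -> outside (col miss)
  E: rows 3-4 cols 4-6 -> covers
Count covering = 4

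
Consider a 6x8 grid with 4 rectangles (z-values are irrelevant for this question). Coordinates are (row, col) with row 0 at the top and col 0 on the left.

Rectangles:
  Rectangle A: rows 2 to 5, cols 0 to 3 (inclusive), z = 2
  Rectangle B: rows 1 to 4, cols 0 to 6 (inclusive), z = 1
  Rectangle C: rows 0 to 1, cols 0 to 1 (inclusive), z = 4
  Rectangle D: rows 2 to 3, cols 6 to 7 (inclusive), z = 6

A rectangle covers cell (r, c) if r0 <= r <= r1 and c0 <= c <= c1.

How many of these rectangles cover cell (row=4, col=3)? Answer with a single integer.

Answer: 2

Derivation:
Check cell (4,3):
  A: rows 2-5 cols 0-3 -> covers
  B: rows 1-4 cols 0-6 -> covers
  C: rows 0-1 cols 0-1 -> outside (row miss)
  D: rows 2-3 cols 6-7 -> outside (row miss)
Count covering = 2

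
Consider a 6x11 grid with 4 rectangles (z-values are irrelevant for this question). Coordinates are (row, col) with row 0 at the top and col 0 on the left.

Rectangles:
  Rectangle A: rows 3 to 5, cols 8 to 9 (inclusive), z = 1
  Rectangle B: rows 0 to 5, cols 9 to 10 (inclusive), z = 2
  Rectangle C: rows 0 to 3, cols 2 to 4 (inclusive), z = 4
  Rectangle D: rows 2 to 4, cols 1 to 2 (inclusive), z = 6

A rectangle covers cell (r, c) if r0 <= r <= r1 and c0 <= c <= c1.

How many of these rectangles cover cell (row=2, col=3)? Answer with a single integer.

Check cell (2,3):
  A: rows 3-5 cols 8-9 -> outside (row miss)
  B: rows 0-5 cols 9-10 -> outside (col miss)
  C: rows 0-3 cols 2-4 -> covers
  D: rows 2-4 cols 1-2 -> outside (col miss)
Count covering = 1

Answer: 1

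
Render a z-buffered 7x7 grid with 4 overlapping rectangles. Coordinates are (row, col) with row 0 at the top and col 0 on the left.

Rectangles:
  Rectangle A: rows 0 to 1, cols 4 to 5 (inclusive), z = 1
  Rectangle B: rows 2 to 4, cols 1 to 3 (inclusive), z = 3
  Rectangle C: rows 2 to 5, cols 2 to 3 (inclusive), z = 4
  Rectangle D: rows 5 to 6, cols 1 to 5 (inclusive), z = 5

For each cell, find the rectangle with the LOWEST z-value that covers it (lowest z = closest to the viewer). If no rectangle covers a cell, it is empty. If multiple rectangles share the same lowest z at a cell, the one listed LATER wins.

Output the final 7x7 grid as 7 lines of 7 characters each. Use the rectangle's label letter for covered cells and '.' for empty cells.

....AA.
....AA.
.BBB...
.BBB...
.BBB...
.DCCDD.
.DDDDD.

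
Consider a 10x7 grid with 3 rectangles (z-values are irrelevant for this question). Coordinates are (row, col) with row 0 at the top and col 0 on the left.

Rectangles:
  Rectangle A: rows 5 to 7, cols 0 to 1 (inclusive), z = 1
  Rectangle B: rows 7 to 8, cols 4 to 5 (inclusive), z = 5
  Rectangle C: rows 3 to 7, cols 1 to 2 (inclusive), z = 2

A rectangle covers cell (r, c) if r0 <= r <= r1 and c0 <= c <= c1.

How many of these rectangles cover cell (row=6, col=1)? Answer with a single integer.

Answer: 2

Derivation:
Check cell (6,1):
  A: rows 5-7 cols 0-1 -> covers
  B: rows 7-8 cols 4-5 -> outside (row miss)
  C: rows 3-7 cols 1-2 -> covers
Count covering = 2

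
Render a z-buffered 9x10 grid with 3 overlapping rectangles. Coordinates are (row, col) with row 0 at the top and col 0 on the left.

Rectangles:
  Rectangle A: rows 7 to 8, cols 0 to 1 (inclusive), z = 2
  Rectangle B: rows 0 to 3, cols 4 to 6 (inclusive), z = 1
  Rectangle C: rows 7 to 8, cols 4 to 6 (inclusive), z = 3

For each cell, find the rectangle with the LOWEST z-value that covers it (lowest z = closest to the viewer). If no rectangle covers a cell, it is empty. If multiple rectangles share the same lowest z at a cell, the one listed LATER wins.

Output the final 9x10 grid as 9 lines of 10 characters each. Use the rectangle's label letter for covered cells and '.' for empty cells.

....BBB...
....BBB...
....BBB...
....BBB...
..........
..........
..........
AA..CCC...
AA..CCC...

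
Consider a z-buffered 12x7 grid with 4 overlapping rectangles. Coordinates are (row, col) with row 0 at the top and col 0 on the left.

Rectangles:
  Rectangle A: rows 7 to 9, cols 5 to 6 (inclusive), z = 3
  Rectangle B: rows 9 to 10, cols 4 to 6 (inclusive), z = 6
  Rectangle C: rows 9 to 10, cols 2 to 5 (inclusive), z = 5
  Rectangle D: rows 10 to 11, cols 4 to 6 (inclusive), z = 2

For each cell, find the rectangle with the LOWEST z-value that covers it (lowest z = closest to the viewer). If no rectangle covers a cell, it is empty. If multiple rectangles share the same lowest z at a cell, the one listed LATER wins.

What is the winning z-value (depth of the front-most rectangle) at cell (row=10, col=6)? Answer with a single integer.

Answer: 2

Derivation:
Check cell (10,6):
  A: rows 7-9 cols 5-6 -> outside (row miss)
  B: rows 9-10 cols 4-6 z=6 -> covers; best now B (z=6)
  C: rows 9-10 cols 2-5 -> outside (col miss)
  D: rows 10-11 cols 4-6 z=2 -> covers; best now D (z=2)
Winner: D at z=2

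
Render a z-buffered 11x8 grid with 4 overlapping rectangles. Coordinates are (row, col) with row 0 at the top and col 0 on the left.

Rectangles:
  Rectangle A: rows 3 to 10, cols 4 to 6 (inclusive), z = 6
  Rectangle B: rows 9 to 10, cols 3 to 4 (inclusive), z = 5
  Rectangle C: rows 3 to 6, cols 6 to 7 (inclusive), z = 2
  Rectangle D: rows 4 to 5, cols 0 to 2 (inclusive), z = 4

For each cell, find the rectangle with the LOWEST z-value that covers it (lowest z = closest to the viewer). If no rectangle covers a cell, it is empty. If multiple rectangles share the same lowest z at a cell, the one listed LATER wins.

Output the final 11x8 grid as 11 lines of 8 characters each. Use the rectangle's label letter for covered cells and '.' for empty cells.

........
........
........
....AACC
DDD.AACC
DDD.AACC
....AACC
....AAA.
....AAA.
...BBAA.
...BBAA.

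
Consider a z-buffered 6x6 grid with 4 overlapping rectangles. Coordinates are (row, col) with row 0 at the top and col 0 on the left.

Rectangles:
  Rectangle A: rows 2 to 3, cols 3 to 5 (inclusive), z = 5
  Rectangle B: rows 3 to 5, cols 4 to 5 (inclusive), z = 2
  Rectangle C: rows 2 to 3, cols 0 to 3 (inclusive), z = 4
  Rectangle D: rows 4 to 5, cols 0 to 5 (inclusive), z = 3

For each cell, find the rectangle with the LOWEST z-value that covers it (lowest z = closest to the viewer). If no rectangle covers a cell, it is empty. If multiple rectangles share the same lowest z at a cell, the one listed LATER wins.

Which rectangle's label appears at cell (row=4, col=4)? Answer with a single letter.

Check cell (4,4):
  A: rows 2-3 cols 3-5 -> outside (row miss)
  B: rows 3-5 cols 4-5 z=2 -> covers; best now B (z=2)
  C: rows 2-3 cols 0-3 -> outside (row miss)
  D: rows 4-5 cols 0-5 z=3 -> covers; best now B (z=2)
Winner: B at z=2

Answer: B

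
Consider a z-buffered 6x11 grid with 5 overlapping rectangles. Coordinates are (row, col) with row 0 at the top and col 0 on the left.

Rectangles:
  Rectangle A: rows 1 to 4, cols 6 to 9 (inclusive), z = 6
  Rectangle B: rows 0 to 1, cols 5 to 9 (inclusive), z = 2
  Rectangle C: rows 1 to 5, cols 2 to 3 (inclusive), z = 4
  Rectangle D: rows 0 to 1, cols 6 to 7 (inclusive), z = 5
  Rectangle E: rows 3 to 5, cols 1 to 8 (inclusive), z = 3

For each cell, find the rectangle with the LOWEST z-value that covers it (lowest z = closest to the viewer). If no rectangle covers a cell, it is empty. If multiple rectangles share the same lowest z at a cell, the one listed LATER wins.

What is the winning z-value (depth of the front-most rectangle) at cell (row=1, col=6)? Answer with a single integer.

Answer: 2

Derivation:
Check cell (1,6):
  A: rows 1-4 cols 6-9 z=6 -> covers; best now A (z=6)
  B: rows 0-1 cols 5-9 z=2 -> covers; best now B (z=2)
  C: rows 1-5 cols 2-3 -> outside (col miss)
  D: rows 0-1 cols 6-7 z=5 -> covers; best now B (z=2)
  E: rows 3-5 cols 1-8 -> outside (row miss)
Winner: B at z=2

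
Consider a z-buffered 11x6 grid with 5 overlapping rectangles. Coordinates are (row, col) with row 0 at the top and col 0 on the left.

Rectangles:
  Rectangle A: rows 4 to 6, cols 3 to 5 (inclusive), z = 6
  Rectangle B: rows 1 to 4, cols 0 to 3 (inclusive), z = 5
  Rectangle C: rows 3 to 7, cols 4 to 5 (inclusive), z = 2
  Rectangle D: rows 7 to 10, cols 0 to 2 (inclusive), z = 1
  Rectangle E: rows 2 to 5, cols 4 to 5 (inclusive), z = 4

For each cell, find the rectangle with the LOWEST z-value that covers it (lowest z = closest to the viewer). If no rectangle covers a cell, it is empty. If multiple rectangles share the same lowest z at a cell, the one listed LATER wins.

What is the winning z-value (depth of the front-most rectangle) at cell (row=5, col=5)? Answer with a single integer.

Check cell (5,5):
  A: rows 4-6 cols 3-5 z=6 -> covers; best now A (z=6)
  B: rows 1-4 cols 0-3 -> outside (row miss)
  C: rows 3-7 cols 4-5 z=2 -> covers; best now C (z=2)
  D: rows 7-10 cols 0-2 -> outside (row miss)
  E: rows 2-5 cols 4-5 z=4 -> covers; best now C (z=2)
Winner: C at z=2

Answer: 2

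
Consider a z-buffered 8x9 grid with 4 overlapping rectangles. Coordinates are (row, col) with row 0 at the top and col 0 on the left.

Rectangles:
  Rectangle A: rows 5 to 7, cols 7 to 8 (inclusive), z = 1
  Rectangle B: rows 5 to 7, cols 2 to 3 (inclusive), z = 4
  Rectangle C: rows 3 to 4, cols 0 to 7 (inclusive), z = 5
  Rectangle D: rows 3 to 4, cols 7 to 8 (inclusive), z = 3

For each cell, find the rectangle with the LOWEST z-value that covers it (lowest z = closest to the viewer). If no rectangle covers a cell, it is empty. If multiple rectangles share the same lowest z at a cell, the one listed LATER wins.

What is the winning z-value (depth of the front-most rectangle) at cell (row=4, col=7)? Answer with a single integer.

Answer: 3

Derivation:
Check cell (4,7):
  A: rows 5-7 cols 7-8 -> outside (row miss)
  B: rows 5-7 cols 2-3 -> outside (row miss)
  C: rows 3-4 cols 0-7 z=5 -> covers; best now C (z=5)
  D: rows 3-4 cols 7-8 z=3 -> covers; best now D (z=3)
Winner: D at z=3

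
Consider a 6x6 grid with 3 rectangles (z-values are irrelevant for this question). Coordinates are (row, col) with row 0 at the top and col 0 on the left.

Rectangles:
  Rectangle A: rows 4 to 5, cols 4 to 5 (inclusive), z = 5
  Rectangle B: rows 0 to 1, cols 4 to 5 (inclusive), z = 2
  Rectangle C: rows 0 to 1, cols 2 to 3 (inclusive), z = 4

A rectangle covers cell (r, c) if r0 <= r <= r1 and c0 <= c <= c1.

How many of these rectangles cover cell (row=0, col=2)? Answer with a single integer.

Check cell (0,2):
  A: rows 4-5 cols 4-5 -> outside (row miss)
  B: rows 0-1 cols 4-5 -> outside (col miss)
  C: rows 0-1 cols 2-3 -> covers
Count covering = 1

Answer: 1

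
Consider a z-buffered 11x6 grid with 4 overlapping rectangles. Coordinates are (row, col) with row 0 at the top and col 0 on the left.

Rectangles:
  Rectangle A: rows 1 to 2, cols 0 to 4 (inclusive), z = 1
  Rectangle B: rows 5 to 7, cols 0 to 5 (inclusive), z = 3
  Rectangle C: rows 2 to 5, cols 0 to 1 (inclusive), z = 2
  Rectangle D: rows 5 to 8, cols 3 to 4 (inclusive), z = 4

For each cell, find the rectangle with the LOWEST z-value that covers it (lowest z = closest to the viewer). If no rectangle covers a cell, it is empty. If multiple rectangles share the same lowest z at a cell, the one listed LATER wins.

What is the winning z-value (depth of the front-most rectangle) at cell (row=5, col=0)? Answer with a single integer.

Check cell (5,0):
  A: rows 1-2 cols 0-4 -> outside (row miss)
  B: rows 5-7 cols 0-5 z=3 -> covers; best now B (z=3)
  C: rows 2-5 cols 0-1 z=2 -> covers; best now C (z=2)
  D: rows 5-8 cols 3-4 -> outside (col miss)
Winner: C at z=2

Answer: 2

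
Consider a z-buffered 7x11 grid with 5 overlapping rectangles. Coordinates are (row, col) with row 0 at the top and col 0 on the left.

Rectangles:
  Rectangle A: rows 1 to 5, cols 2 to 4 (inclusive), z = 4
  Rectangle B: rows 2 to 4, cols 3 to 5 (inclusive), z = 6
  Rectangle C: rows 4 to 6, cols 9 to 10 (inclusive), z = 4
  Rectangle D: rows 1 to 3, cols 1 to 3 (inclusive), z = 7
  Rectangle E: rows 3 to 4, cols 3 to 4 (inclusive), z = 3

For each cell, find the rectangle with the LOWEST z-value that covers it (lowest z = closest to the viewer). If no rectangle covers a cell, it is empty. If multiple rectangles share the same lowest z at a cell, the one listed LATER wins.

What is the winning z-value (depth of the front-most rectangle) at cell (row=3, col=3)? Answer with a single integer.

Answer: 3

Derivation:
Check cell (3,3):
  A: rows 1-5 cols 2-4 z=4 -> covers; best now A (z=4)
  B: rows 2-4 cols 3-5 z=6 -> covers; best now A (z=4)
  C: rows 4-6 cols 9-10 -> outside (row miss)
  D: rows 1-3 cols 1-3 z=7 -> covers; best now A (z=4)
  E: rows 3-4 cols 3-4 z=3 -> covers; best now E (z=3)
Winner: E at z=3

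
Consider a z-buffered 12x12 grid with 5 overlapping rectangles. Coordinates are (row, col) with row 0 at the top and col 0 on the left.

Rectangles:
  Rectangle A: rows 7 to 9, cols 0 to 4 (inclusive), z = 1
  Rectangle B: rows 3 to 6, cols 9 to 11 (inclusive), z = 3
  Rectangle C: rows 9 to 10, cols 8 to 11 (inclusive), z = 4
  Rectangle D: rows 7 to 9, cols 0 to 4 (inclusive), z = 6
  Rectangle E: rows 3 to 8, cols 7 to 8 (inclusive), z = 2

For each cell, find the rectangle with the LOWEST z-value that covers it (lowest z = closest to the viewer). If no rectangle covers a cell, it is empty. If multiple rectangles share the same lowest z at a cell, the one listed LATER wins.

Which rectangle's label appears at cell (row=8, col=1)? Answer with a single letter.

Answer: A

Derivation:
Check cell (8,1):
  A: rows 7-9 cols 0-4 z=1 -> covers; best now A (z=1)
  B: rows 3-6 cols 9-11 -> outside (row miss)
  C: rows 9-10 cols 8-11 -> outside (row miss)
  D: rows 7-9 cols 0-4 z=6 -> covers; best now A (z=1)
  E: rows 3-8 cols 7-8 -> outside (col miss)
Winner: A at z=1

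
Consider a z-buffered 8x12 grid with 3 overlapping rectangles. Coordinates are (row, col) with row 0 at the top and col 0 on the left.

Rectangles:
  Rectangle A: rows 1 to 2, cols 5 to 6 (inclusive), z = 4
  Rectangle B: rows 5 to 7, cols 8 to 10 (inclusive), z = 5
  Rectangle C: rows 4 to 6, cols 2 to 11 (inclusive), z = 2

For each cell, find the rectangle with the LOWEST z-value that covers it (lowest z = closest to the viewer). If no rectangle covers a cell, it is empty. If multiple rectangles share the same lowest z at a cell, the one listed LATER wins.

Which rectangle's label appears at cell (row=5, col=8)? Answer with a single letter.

Check cell (5,8):
  A: rows 1-2 cols 5-6 -> outside (row miss)
  B: rows 5-7 cols 8-10 z=5 -> covers; best now B (z=5)
  C: rows 4-6 cols 2-11 z=2 -> covers; best now C (z=2)
Winner: C at z=2

Answer: C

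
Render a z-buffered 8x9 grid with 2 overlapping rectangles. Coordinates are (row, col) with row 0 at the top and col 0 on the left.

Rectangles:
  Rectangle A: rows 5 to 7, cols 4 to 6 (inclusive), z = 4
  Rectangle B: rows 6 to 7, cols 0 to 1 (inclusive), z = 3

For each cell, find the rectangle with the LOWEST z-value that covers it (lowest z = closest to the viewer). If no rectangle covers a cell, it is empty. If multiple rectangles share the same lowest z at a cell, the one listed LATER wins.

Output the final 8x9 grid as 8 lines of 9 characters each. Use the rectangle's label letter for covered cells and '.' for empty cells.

.........
.........
.........
.........
.........
....AAA..
BB..AAA..
BB..AAA..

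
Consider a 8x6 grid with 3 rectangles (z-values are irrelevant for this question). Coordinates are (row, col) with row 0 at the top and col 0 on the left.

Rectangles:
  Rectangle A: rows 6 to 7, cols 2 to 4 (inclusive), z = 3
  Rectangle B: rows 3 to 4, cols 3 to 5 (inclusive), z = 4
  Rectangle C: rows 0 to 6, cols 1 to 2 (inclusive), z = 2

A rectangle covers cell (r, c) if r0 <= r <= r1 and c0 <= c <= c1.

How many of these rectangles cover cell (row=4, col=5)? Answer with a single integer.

Answer: 1

Derivation:
Check cell (4,5):
  A: rows 6-7 cols 2-4 -> outside (row miss)
  B: rows 3-4 cols 3-5 -> covers
  C: rows 0-6 cols 1-2 -> outside (col miss)
Count covering = 1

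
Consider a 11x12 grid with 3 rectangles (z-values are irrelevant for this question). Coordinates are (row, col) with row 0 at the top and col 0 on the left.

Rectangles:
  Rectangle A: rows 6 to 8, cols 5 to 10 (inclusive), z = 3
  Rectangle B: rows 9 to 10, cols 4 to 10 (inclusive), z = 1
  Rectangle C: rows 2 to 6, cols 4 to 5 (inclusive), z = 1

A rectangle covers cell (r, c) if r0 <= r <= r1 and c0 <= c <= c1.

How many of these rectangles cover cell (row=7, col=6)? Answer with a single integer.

Answer: 1

Derivation:
Check cell (7,6):
  A: rows 6-8 cols 5-10 -> covers
  B: rows 9-10 cols 4-10 -> outside (row miss)
  C: rows 2-6 cols 4-5 -> outside (row miss)
Count covering = 1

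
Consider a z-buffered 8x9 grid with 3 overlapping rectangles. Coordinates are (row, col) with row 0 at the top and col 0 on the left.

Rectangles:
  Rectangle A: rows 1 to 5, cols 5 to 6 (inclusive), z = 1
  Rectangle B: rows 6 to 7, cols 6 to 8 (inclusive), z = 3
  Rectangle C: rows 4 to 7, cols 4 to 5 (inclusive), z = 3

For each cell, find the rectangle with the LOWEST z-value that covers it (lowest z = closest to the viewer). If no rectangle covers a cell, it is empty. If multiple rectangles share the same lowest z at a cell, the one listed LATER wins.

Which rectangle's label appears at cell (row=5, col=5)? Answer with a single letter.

Answer: A

Derivation:
Check cell (5,5):
  A: rows 1-5 cols 5-6 z=1 -> covers; best now A (z=1)
  B: rows 6-7 cols 6-8 -> outside (row miss)
  C: rows 4-7 cols 4-5 z=3 -> covers; best now A (z=1)
Winner: A at z=1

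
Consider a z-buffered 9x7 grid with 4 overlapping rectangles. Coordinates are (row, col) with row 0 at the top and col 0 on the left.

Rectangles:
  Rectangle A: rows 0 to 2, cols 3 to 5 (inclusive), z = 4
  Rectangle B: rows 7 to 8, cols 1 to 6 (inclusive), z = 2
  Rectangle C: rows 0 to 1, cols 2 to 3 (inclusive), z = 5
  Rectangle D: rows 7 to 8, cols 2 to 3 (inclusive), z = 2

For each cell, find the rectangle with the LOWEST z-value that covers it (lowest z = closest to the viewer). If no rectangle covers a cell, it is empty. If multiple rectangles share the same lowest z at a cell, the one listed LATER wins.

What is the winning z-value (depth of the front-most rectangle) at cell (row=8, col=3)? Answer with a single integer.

Answer: 2

Derivation:
Check cell (8,3):
  A: rows 0-2 cols 3-5 -> outside (row miss)
  B: rows 7-8 cols 1-6 z=2 -> covers; best now B (z=2)
  C: rows 0-1 cols 2-3 -> outside (row miss)
  D: rows 7-8 cols 2-3 z=2 -> covers; best now D (z=2)
Winner: D at z=2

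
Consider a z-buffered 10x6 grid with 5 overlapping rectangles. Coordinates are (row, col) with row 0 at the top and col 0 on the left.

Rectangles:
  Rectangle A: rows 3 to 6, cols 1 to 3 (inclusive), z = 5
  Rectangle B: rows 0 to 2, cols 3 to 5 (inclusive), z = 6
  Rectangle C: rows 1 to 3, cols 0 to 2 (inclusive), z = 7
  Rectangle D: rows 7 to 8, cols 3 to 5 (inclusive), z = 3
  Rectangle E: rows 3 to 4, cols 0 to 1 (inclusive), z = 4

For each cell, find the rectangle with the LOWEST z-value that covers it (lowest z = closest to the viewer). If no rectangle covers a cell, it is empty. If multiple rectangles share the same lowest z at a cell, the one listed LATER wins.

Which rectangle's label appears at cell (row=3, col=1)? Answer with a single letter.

Check cell (3,1):
  A: rows 3-6 cols 1-3 z=5 -> covers; best now A (z=5)
  B: rows 0-2 cols 3-5 -> outside (row miss)
  C: rows 1-3 cols 0-2 z=7 -> covers; best now A (z=5)
  D: rows 7-8 cols 3-5 -> outside (row miss)
  E: rows 3-4 cols 0-1 z=4 -> covers; best now E (z=4)
Winner: E at z=4

Answer: E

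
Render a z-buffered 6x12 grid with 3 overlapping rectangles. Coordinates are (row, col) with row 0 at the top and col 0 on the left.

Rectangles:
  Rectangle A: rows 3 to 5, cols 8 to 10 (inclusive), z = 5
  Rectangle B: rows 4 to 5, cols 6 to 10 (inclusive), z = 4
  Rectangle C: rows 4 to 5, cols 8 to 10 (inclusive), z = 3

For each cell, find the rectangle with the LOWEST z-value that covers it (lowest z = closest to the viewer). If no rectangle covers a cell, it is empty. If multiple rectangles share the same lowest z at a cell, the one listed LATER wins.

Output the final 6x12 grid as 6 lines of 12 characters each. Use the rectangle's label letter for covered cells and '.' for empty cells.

............
............
............
........AAA.
......BBCCC.
......BBCCC.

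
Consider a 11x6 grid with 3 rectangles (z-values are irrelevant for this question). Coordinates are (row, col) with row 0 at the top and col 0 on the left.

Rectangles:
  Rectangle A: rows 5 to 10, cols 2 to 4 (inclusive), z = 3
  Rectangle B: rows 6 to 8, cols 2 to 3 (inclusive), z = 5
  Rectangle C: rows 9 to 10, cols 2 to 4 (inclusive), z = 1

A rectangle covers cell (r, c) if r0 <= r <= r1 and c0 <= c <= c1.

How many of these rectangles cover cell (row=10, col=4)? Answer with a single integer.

Answer: 2

Derivation:
Check cell (10,4):
  A: rows 5-10 cols 2-4 -> covers
  B: rows 6-8 cols 2-3 -> outside (row miss)
  C: rows 9-10 cols 2-4 -> covers
Count covering = 2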